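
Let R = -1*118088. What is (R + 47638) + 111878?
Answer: 41428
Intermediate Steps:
R = -118088
(R + 47638) + 111878 = (-118088 + 47638) + 111878 = -70450 + 111878 = 41428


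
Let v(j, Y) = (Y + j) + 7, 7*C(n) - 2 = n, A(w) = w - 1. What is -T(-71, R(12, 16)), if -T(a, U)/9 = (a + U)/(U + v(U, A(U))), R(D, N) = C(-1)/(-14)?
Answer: -6959/65 ≈ -107.06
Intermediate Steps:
A(w) = -1 + w
C(n) = 2/7 + n/7
R(D, N) = -1/98 (R(D, N) = (2/7 + (⅐)*(-1))/(-14) = (2/7 - ⅐)*(-1/14) = (⅐)*(-1/14) = -1/98)
v(j, Y) = 7 + Y + j
T(a, U) = -9*(U + a)/(6 + 3*U) (T(a, U) = -9*(a + U)/(U + (7 + (-1 + U) + U)) = -9*(U + a)/(U + (6 + 2*U)) = -9*(U + a)/(6 + 3*U))
-T(-71, R(12, 16)) = -3*(-1*(-1/98) - 1*(-71))/(2 - 1/98) = -3*(1/98 + 71)/195/98 = -3*98*6959/(195*98) = -1*6959/65 = -6959/65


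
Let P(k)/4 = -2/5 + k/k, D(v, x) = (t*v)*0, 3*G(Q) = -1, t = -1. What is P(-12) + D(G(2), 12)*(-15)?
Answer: 12/5 ≈ 2.4000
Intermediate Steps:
G(Q) = -⅓ (G(Q) = (⅓)*(-1) = -⅓)
D(v, x) = 0 (D(v, x) = -v*0 = 0)
P(k) = 12/5 (P(k) = 4*(-2/5 + k/k) = 4*(-2*⅕ + 1) = 4*(-⅖ + 1) = 4*(⅗) = 12/5)
P(-12) + D(G(2), 12)*(-15) = 12/5 + 0*(-15) = 12/5 + 0 = 12/5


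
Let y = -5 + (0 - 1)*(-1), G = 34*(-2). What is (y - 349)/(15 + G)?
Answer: 353/53 ≈ 6.6604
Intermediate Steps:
G = -68
y = -4 (y = -5 - 1*(-1) = -5 + 1 = -4)
(y - 349)/(15 + G) = (-4 - 349)/(15 - 68) = -353/(-53) = -1/53*(-353) = 353/53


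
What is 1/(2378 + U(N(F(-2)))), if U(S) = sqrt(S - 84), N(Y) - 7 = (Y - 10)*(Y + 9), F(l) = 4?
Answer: 2378/5655039 - I*sqrt(155)/5655039 ≈ 0.00042051 - 2.2016e-6*I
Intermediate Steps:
N(Y) = 7 + (-10 + Y)*(9 + Y) (N(Y) = 7 + (Y - 10)*(Y + 9) = 7 + (-10 + Y)*(9 + Y))
U(S) = sqrt(-84 + S)
1/(2378 + U(N(F(-2)))) = 1/(2378 + sqrt(-84 + (-83 + 4**2 - 1*4))) = 1/(2378 + sqrt(-84 + (-83 + 16 - 4))) = 1/(2378 + sqrt(-84 - 71)) = 1/(2378 + sqrt(-155)) = 1/(2378 + I*sqrt(155))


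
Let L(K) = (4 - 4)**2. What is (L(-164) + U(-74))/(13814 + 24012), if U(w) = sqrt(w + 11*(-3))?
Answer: I*sqrt(107)/37826 ≈ 0.00027346*I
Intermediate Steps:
L(K) = 0 (L(K) = 0**2 = 0)
U(w) = sqrt(-33 + w) (U(w) = sqrt(w - 33) = sqrt(-33 + w))
(L(-164) + U(-74))/(13814 + 24012) = (0 + sqrt(-33 - 74))/(13814 + 24012) = (0 + sqrt(-107))/37826 = (0 + I*sqrt(107))*(1/37826) = (I*sqrt(107))*(1/37826) = I*sqrt(107)/37826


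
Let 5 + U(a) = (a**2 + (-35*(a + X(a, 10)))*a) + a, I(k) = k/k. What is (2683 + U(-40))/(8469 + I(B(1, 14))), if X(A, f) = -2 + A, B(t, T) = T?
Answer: -55281/4235 ≈ -13.053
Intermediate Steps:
I(k) = 1
U(a) = -5 + a + a**2 + a*(70 - 70*a) (U(a) = -5 + ((a**2 + (-35*(a + (-2 + a)))*a) + a) = -5 + ((a**2 + (-35*(-2 + 2*a))*a) + a) = -5 + ((a**2 + (70 - 70*a)*a) + a) = -5 + ((a**2 + a*(70 - 70*a)) + a) = -5 + (a + a**2 + a*(70 - 70*a)) = -5 + a + a**2 + a*(70 - 70*a))
(2683 + U(-40))/(8469 + I(B(1, 14))) = (2683 + (-5 - 69*(-40)**2 + 71*(-40)))/(8469 + 1) = (2683 + (-5 - 69*1600 - 2840))/8470 = (2683 + (-5 - 110400 - 2840))*(1/8470) = (2683 - 113245)*(1/8470) = -110562*1/8470 = -55281/4235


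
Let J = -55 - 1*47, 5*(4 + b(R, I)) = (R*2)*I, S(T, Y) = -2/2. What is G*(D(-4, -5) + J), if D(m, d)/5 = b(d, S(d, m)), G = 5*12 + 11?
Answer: -7952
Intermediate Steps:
S(T, Y) = -1 (S(T, Y) = -2*½ = -1)
b(R, I) = -4 + 2*I*R/5 (b(R, I) = -4 + ((R*2)*I)/5 = -4 + ((2*R)*I)/5 = -4 + (2*I*R)/5 = -4 + 2*I*R/5)
G = 71 (G = 60 + 11 = 71)
D(m, d) = -20 - 2*d (D(m, d) = 5*(-4 + (⅖)*(-1)*d) = 5*(-4 - 2*d/5) = -20 - 2*d)
J = -102 (J = -55 - 47 = -102)
G*(D(-4, -5) + J) = 71*((-20 - 2*(-5)) - 102) = 71*((-20 + 10) - 102) = 71*(-10 - 102) = 71*(-112) = -7952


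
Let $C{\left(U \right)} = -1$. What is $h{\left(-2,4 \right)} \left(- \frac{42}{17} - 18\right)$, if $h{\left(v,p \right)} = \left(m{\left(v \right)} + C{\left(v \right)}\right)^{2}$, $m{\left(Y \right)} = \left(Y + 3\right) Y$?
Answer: $- \frac{3132}{17} \approx -184.24$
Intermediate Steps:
$m{\left(Y \right)} = Y \left(3 + Y\right)$ ($m{\left(Y \right)} = \left(3 + Y\right) Y = Y \left(3 + Y\right)$)
$h{\left(v,p \right)} = \left(-1 + v \left(3 + v\right)\right)^{2}$ ($h{\left(v,p \right)} = \left(v \left(3 + v\right) - 1\right)^{2} = \left(-1 + v \left(3 + v\right)\right)^{2}$)
$h{\left(-2,4 \right)} \left(- \frac{42}{17} - 18\right) = \left(-1 - 2 \left(3 - 2\right)\right)^{2} \left(- \frac{42}{17} - 18\right) = \left(-1 - 2\right)^{2} \left(\left(-42\right) \frac{1}{17} - 18\right) = \left(-1 - 2\right)^{2} \left(- \frac{42}{17} - 18\right) = \left(-3\right)^{2} \left(- \frac{348}{17}\right) = 9 \left(- \frac{348}{17}\right) = - \frac{3132}{17}$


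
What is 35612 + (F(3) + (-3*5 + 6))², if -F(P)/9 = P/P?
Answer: 35936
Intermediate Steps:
F(P) = -9 (F(P) = -9*P/P = -9*1 = -9)
35612 + (F(3) + (-3*5 + 6))² = 35612 + (-9 + (-3*5 + 6))² = 35612 + (-9 + (-15 + 6))² = 35612 + (-9 - 9)² = 35612 + (-18)² = 35612 + 324 = 35936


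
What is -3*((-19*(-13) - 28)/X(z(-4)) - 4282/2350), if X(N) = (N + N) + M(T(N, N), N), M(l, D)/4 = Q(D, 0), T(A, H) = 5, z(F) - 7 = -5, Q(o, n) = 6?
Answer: -592131/32900 ≈ -17.998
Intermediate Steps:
z(F) = 2 (z(F) = 7 - 5 = 2)
M(l, D) = 24 (M(l, D) = 4*6 = 24)
X(N) = 24 + 2*N (X(N) = (N + N) + 24 = 2*N + 24 = 24 + 2*N)
-3*((-19*(-13) - 28)/X(z(-4)) - 4282/2350) = -3*((-19*(-13) - 28)/(24 + 2*2) - 4282/2350) = -3*((247 - 28)/(24 + 4) - 4282*1/2350) = -3*(219/28 - 2141/1175) = -3*197377/32900 = -592131/32900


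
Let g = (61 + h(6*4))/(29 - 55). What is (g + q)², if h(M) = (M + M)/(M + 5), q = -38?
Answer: 928359961/568516 ≈ 1633.0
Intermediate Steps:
h(M) = 2*M/(5 + M) (h(M) = (2*M)/(5 + M) = 2*M/(5 + M))
g = -1817/754 (g = (61 + 2*(6*4)/(5 + 6*4))/(29 - 55) = (61 + 2*24/(5 + 24))/(-26) = (61 + 2*24/29)*(-1/26) = (61 + 2*24*(1/29))*(-1/26) = (61 + 48/29)*(-1/26) = (1817/29)*(-1/26) = -1817/754 ≈ -2.4098)
(g + q)² = (-1817/754 - 38)² = (-30469/754)² = 928359961/568516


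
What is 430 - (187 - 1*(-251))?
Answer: -8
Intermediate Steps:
430 - (187 - 1*(-251)) = 430 - (187 + 251) = 430 - 1*438 = 430 - 438 = -8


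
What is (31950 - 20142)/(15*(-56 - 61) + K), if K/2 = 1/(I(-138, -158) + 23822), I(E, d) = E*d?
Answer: -134687952/20018407 ≈ -6.7282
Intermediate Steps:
K = 1/22813 (K = 2/(-138*(-158) + 23822) = 2/(21804 + 23822) = 2/45626 = 2*(1/45626) = 1/22813 ≈ 4.3835e-5)
(31950 - 20142)/(15*(-56 - 61) + K) = (31950 - 20142)/(15*(-56 - 61) + 1/22813) = 11808/(15*(-117) + 1/22813) = 11808/(-1755 + 1/22813) = 11808/(-40036814/22813) = 11808*(-22813/40036814) = -134687952/20018407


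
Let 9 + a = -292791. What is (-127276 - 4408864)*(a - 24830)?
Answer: 1440814148200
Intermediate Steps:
a = -292800 (a = -9 - 292791 = -292800)
(-127276 - 4408864)*(a - 24830) = (-127276 - 4408864)*(-292800 - 24830) = -4536140*(-317630) = 1440814148200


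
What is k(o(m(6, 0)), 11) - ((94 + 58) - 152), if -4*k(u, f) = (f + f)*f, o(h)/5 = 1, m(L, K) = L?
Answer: -121/2 ≈ -60.500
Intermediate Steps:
o(h) = 5 (o(h) = 5*1 = 5)
k(u, f) = -f²/2 (k(u, f) = -(f + f)*f/4 = -2*f*f/4 = -f²/2)
k(o(m(6, 0)), 11) - ((94 + 58) - 152) = -½*11² - ((94 + 58) - 152) = -½*121 - (152 - 152) = -121/2 - 1*0 = -121/2 + 0 = -121/2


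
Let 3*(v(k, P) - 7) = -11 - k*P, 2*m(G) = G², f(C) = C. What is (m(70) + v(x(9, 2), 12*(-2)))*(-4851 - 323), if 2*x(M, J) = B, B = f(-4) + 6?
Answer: -38204816/3 ≈ -1.2735e+7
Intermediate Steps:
B = 2 (B = -4 + 6 = 2)
m(G) = G²/2
x(M, J) = 1 (x(M, J) = (½)*2 = 1)
v(k, P) = 10/3 - P*k/3 (v(k, P) = 7 + (-11 - k*P)/3 = 7 + (-11 - P*k)/3 = 7 + (-11/3 - P*k/3) = 10/3 - P*k/3)
(m(70) + v(x(9, 2), 12*(-2)))*(-4851 - 323) = ((½)*70² + (10/3 - ⅓*12*(-2)*1))*(-4851 - 323) = ((½)*4900 + (10/3 - ⅓*(-24)*1))*(-5174) = (2450 + (10/3 + 8))*(-5174) = (2450 + 34/3)*(-5174) = (7384/3)*(-5174) = -38204816/3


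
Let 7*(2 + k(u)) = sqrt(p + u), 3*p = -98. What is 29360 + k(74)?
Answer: 29358 + 2*sqrt(93)/21 ≈ 29359.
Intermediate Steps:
p = -98/3 (p = (1/3)*(-98) = -98/3 ≈ -32.667)
k(u) = -2 + sqrt(-98/3 + u)/7
29360 + k(74) = 29360 + (-2 + sqrt(-294 + 9*74)/21) = 29360 + (-2 + sqrt(-294 + 666)/21) = 29360 + (-2 + sqrt(372)/21) = 29360 + (-2 + (2*sqrt(93))/21) = 29360 + (-2 + 2*sqrt(93)/21) = 29358 + 2*sqrt(93)/21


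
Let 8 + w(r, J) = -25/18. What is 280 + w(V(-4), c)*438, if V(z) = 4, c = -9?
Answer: -11497/3 ≈ -3832.3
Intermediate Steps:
w(r, J) = -169/18 (w(r, J) = -8 - 25/18 = -169/18)
280 + w(V(-4), c)*438 = 280 - 169/18*438 = 280 - 12337/3 = -11497/3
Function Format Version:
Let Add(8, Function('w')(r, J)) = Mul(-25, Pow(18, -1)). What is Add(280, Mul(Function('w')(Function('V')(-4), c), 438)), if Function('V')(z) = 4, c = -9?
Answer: Rational(-11497, 3) ≈ -3832.3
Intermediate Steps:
Function('w')(r, J) = Rational(-169, 18) (Function('w')(r, J) = Add(-8, Mul(-25, Pow(18, -1))) = Add(-8, Mul(-25, Rational(1, 18))) = Add(-8, Rational(-25, 18)) = Rational(-169, 18))
Add(280, Mul(Function('w')(Function('V')(-4), c), 438)) = Add(280, Mul(Rational(-169, 18), 438)) = Add(280, Rational(-12337, 3)) = Rational(-11497, 3)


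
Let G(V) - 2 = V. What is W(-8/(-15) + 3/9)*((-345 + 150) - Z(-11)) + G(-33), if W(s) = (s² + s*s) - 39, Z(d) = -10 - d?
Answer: 1646677/225 ≈ 7318.6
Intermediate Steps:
W(s) = -39 + 2*s² (W(s) = (s² + s²) - 39 = 2*s² - 39 = -39 + 2*s²)
G(V) = 2 + V
W(-8/(-15) + 3/9)*((-345 + 150) - Z(-11)) + G(-33) = (-39 + 2*(-8/(-15) + 3/9)²)*((-345 + 150) - (-10 - 1*(-11))) + (2 - 33) = (-39 + 2*(-8*(-1/15) + 3*(⅑))²)*(-195 - (-10 + 11)) - 31 = (-39 + 2*(8/15 + ⅓)²)*(-195 - 1*1) - 31 = (-39 + 2*(13/15)²)*(-195 - 1) - 31 = (-39 + 2*(169/225))*(-196) - 31 = (-39 + 338/225)*(-196) - 31 = -8437/225*(-196) - 31 = 1653652/225 - 31 = 1646677/225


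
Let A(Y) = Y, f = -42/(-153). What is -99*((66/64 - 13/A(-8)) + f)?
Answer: -157839/544 ≈ -290.15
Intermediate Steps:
f = 14/51 (f = -42*(-1/153) = 14/51 ≈ 0.27451)
-99*((66/64 - 13/A(-8)) + f) = -99*((66/64 - 13/(-8)) + 14/51) = -99*((66*(1/64) - 13*(-1/8)) + 14/51) = -99*((33/32 + 13/8) + 14/51) = -99*(85/32 + 14/51) = -99*4783/1632 = -157839/544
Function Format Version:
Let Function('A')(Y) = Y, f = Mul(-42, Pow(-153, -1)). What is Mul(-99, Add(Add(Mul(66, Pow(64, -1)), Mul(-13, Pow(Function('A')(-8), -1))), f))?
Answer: Rational(-157839, 544) ≈ -290.15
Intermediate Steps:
f = Rational(14, 51) (f = Mul(-42, Rational(-1, 153)) = Rational(14, 51) ≈ 0.27451)
Mul(-99, Add(Add(Mul(66, Pow(64, -1)), Mul(-13, Pow(Function('A')(-8), -1))), f)) = Mul(-99, Add(Add(Mul(66, Pow(64, -1)), Mul(-13, Pow(-8, -1))), Rational(14, 51))) = Mul(-99, Add(Add(Mul(66, Rational(1, 64)), Mul(-13, Rational(-1, 8))), Rational(14, 51))) = Mul(-99, Add(Add(Rational(33, 32), Rational(13, 8)), Rational(14, 51))) = Mul(-99, Add(Rational(85, 32), Rational(14, 51))) = Mul(-99, Rational(4783, 1632)) = Rational(-157839, 544)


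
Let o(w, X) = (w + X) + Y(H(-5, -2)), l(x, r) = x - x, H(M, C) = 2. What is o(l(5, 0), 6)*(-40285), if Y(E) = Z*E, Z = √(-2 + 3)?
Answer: -322280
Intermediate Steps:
l(x, r) = 0
Z = 1 (Z = √1 = 1)
Y(E) = E (Y(E) = 1*E = E)
o(w, X) = 2 + X + w (o(w, X) = (w + X) + 2 = (X + w) + 2 = 2 + X + w)
o(l(5, 0), 6)*(-40285) = (2 + 6 + 0)*(-40285) = 8*(-40285) = -322280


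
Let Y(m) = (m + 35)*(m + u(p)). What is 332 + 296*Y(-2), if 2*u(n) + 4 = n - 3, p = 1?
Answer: -48508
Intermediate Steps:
u(n) = -7/2 + n/2 (u(n) = -2 + (n - 3)/2 = -2 + (-3 + n)/2 = -2 + (-3/2 + n/2) = -7/2 + n/2)
Y(m) = (-3 + m)*(35 + m) (Y(m) = (m + 35)*(m + (-7/2 + (½)*1)) = (35 + m)*(m + (-7/2 + ½)) = (35 + m)*(m - 3) = (35 + m)*(-3 + m) = (-3 + m)*(35 + m))
332 + 296*Y(-2) = 332 + 296*(-105 + (-2)² + 32*(-2)) = 332 + 296*(-105 + 4 - 64) = 332 + 296*(-165) = 332 - 48840 = -48508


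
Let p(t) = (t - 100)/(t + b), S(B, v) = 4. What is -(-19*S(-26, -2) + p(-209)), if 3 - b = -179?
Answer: 581/9 ≈ 64.556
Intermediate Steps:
b = 182 (b = 3 - 1*(-179) = 3 + 179 = 182)
p(t) = (-100 + t)/(182 + t) (p(t) = (t - 100)/(t + 182) = (-100 + t)/(182 + t))
-(-19*S(-26, -2) + p(-209)) = -(-19*4 + (-100 - 209)/(182 - 209)) = -(-76 - 309/(-27)) = -(-76 - 1/27*(-309)) = -(-76 + 103/9) = -1*(-581/9) = 581/9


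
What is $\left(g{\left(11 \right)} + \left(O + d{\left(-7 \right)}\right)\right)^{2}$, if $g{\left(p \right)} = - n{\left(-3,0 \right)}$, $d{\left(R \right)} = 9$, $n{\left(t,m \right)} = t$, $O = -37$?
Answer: $625$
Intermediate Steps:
$g{\left(p \right)} = 3$ ($g{\left(p \right)} = \left(-1\right) \left(-3\right) = 3$)
$\left(g{\left(11 \right)} + \left(O + d{\left(-7 \right)}\right)\right)^{2} = \left(3 + \left(-37 + 9\right)\right)^{2} = \left(3 - 28\right)^{2} = \left(-25\right)^{2} = 625$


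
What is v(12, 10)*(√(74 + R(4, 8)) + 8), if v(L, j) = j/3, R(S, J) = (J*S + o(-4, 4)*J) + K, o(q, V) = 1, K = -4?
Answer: 80/3 + 10*√110/3 ≈ 61.627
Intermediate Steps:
R(S, J) = -4 + J + J*S (R(S, J) = (J*S + 1*J) - 4 = (J*S + J) - 4 = (J + J*S) - 4 = -4 + J + J*S)
v(L, j) = j/3 (v(L, j) = j*(⅓) = j/3)
v(12, 10)*(√(74 + R(4, 8)) + 8) = ((⅓)*10)*(√(74 + (-4 + 8 + 8*4)) + 8) = 10*(√(74 + (-4 + 8 + 32)) + 8)/3 = 10*(√(74 + 36) + 8)/3 = 10*(√110 + 8)/3 = 10*(8 + √110)/3 = 80/3 + 10*√110/3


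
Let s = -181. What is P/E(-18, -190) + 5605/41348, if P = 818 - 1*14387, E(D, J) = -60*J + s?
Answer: -498168517/463883212 ≈ -1.0739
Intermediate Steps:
E(D, J) = -181 - 60*J (E(D, J) = -60*J - 181 = -181 - 60*J)
P = -13569 (P = 818 - 14387 = -13569)
P/E(-18, -190) + 5605/41348 = -13569/(-181 - 60*(-190)) + 5605/41348 = -13569/(-181 + 11400) + 5605*(1/41348) = -13569/11219 + 5605/41348 = -498168517/463883212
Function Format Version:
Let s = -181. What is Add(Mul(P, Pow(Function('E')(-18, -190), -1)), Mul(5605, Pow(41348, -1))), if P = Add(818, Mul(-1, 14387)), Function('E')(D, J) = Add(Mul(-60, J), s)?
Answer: Rational(-498168517, 463883212) ≈ -1.0739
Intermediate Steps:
Function('E')(D, J) = Add(-181, Mul(-60, J)) (Function('E')(D, J) = Add(Mul(-60, J), -181) = Add(-181, Mul(-60, J)))
P = -13569 (P = Add(818, -14387) = -13569)
Add(Mul(P, Pow(Function('E')(-18, -190), -1)), Mul(5605, Pow(41348, -1))) = Add(Mul(-13569, Pow(Add(-181, Mul(-60, -190)), -1)), Mul(5605, Pow(41348, -1))) = Add(Mul(-13569, Pow(Add(-181, 11400), -1)), Mul(5605, Rational(1, 41348))) = Add(Mul(-13569, Pow(11219, -1)), Rational(5605, 41348)) = Add(Mul(-13569, Rational(1, 11219)), Rational(5605, 41348)) = Add(Rational(-13569, 11219), Rational(5605, 41348)) = Rational(-498168517, 463883212)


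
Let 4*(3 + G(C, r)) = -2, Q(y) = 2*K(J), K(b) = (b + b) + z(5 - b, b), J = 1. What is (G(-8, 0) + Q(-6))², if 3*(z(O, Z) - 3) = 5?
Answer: 3481/36 ≈ 96.694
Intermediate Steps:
z(O, Z) = 14/3 (z(O, Z) = 3 + (⅓)*5 = 3 + 5/3 = 14/3)
K(b) = 14/3 + 2*b (K(b) = (b + b) + 14/3 = 2*b + 14/3 = 14/3 + 2*b)
Q(y) = 40/3 (Q(y) = 2*(14/3 + 2*1) = 2*(14/3 + 2) = 2*(20/3) = 40/3)
G(C, r) = -7/2 (G(C, r) = -3 + (¼)*(-2) = -3 - ½ = -7/2)
(G(-8, 0) + Q(-6))² = (-7/2 + 40/3)² = (59/6)² = 3481/36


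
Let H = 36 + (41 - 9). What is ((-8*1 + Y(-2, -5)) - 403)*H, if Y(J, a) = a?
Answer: -28288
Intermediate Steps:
H = 68 (H = 36 + 32 = 68)
((-8*1 + Y(-2, -5)) - 403)*H = ((-8*1 - 5) - 403)*68 = ((-8 - 5) - 403)*68 = (-13 - 403)*68 = -416*68 = -28288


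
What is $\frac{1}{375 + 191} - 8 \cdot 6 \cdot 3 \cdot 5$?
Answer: $- \frac{407519}{566} \approx -720.0$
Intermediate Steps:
$\frac{1}{375 + 191} - 8 \cdot 6 \cdot 3 \cdot 5 = \frac{1}{566} - 8 \cdot 18 \cdot 5 = \frac{1}{566} - 144 \cdot 5 = \frac{1}{566} - 720 = - \frac{407519}{566}$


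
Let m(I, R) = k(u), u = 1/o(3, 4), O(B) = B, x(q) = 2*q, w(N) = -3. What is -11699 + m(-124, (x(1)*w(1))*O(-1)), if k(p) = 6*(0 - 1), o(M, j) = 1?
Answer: -11705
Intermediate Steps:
u = 1 (u = 1/1 = 1)
k(p) = -6 (k(p) = 6*(-1) = -6)
m(I, R) = -6
-11699 + m(-124, (x(1)*w(1))*O(-1)) = -11699 - 6 = -11705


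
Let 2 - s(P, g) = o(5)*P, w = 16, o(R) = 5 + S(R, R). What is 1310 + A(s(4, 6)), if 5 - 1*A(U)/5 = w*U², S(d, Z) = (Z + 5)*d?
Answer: -3800585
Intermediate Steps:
S(d, Z) = d*(5 + Z) (S(d, Z) = (5 + Z)*d = d*(5 + Z))
o(R) = 5 + R*(5 + R)
s(P, g) = 2 - 55*P (s(P, g) = 2 - (5 + 5*(5 + 5))*P = 2 - (5 + 5*10)*P = 2 - (5 + 50)*P = 2 - 55*P)
A(U) = 25 - 80*U²
1310 + A(s(4, 6)) = 1310 + (25 - 80*(2 - 55*4)²) = 1310 + (25 - 80*(2 - 220)²) = 1310 + (25 - 80*(-218)²) = 1310 + (25 - 80*47524) = 1310 + (25 - 3801920) = 1310 - 3801895 = -3800585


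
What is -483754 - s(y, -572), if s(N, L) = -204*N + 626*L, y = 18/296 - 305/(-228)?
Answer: -88153880/703 ≈ -1.2540e+5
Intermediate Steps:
y = 5899/4218 (y = 18*(1/296) - 305*(-1/228) = 9/148 + 305/228 = 5899/4218 ≈ 1.3985)
-483754 - s(y, -572) = -483754 - (-204*5899/4218 + 626*(-572)) = -483754 - (-200566/703 - 358072) = -483754 - 1*(-251925182/703) = -483754 + 251925182/703 = -88153880/703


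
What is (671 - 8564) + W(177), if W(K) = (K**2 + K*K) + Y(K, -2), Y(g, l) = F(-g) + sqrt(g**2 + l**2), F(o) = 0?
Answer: 54765 + sqrt(31333) ≈ 54942.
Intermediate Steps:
Y(g, l) = sqrt(g**2 + l**2) (Y(g, l) = 0 + sqrt(g**2 + l**2) = sqrt(g**2 + l**2))
W(K) = sqrt(4 + K**2) + 2*K**2 (W(K) = (K**2 + K*K) + sqrt(K**2 + (-2)**2) = (K**2 + K**2) + sqrt(K**2 + 4) = 2*K**2 + sqrt(4 + K**2) = sqrt(4 + K**2) + 2*K**2)
(671 - 8564) + W(177) = (671 - 8564) + (sqrt(4 + 177**2) + 2*177**2) = -7893 + (sqrt(4 + 31329) + 2*31329) = -7893 + (sqrt(31333) + 62658) = -7893 + (62658 + sqrt(31333)) = 54765 + sqrt(31333)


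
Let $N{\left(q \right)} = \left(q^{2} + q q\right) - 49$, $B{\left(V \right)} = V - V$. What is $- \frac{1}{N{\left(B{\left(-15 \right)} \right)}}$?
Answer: $\frac{1}{49} \approx 0.020408$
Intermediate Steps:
$B{\left(V \right)} = 0$
$N{\left(q \right)} = -49 + 2 q^{2}$ ($N{\left(q \right)} = \left(q^{2} + q^{2}\right) - 49 = 2 q^{2} - 49 = -49 + 2 q^{2}$)
$- \frac{1}{N{\left(B{\left(-15 \right)} \right)}} = - \frac{1}{-49 + 2 \cdot 0^{2}} = - \frac{1}{-49 + 2 \cdot 0} = - \frac{1}{-49 + 0} = - \frac{1}{-49} = \left(-1\right) \left(- \frac{1}{49}\right) = \frac{1}{49}$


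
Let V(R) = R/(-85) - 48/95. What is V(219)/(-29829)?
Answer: 1659/16057945 ≈ 0.00010331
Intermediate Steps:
V(R) = -48/95 - R/85 (V(R) = R*(-1/85) - 48*1/95 = -R/85 - 48/95 = -48/95 - R/85)
V(219)/(-29829) = (-48/95 - 1/85*219)/(-29829) = (-48/95 - 219/85)*(-1/29829) = -4977/1615*(-1/29829) = 1659/16057945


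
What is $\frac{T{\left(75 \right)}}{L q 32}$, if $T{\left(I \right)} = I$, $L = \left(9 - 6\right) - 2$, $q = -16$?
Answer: $- \frac{75}{512} \approx -0.14648$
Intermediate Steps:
$L = 1$ ($L = 3 - 2 = 1$)
$\frac{T{\left(75 \right)}}{L q 32} = \frac{75}{1 \left(-16\right) 32} = \frac{75}{\left(-16\right) 32} = \frac{75}{-512} = 75 \left(- \frac{1}{512}\right) = - \frac{75}{512}$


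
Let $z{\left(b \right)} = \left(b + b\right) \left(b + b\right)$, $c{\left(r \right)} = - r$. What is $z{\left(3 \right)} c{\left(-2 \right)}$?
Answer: $72$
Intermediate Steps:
$z{\left(b \right)} = 4 b^{2}$ ($z{\left(b \right)} = 2 b 2 b = 4 b^{2}$)
$z{\left(3 \right)} c{\left(-2 \right)} = 4 \cdot 3^{2} \left(\left(-1\right) \left(-2\right)\right) = 4 \cdot 9 \cdot 2 = 36 \cdot 2 = 72$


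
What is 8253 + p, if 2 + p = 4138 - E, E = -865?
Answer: 13254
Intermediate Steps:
p = 5001 (p = -2 + (4138 - 1*(-865)) = -2 + (4138 + 865) = -2 + 5003 = 5001)
8253 + p = 8253 + 5001 = 13254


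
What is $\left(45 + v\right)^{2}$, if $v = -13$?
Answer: $1024$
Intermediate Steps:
$\left(45 + v\right)^{2} = \left(45 - 13\right)^{2} = 32^{2} = 1024$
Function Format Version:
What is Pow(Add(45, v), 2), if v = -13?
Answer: 1024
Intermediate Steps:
Pow(Add(45, v), 2) = Pow(Add(45, -13), 2) = Pow(32, 2) = 1024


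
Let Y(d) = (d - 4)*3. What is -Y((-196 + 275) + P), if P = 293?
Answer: -1104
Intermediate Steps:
Y(d) = -12 + 3*d (Y(d) = (-4 + d)*3 = -12 + 3*d)
-Y((-196 + 275) + P) = -(-12 + 3*((-196 + 275) + 293)) = -(-12 + 3*(79 + 293)) = -(-12 + 3*372) = -(-12 + 1116) = -1*1104 = -1104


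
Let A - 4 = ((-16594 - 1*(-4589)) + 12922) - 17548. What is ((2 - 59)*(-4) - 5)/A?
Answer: -223/16627 ≈ -0.013412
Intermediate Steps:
A = -16627 (A = 4 + (((-16594 - 1*(-4589)) + 12922) - 17548) = 4 + (((-16594 + 4589) + 12922) - 17548) = 4 + ((-12005 + 12922) - 17548) = 4 + (917 - 17548) = 4 - 16631 = -16627)
((2 - 59)*(-4) - 5)/A = ((2 - 59)*(-4) - 5)/(-16627) = (-57*(-4) - 5)*(-1/16627) = (228 - 5)*(-1/16627) = 223*(-1/16627) = -223/16627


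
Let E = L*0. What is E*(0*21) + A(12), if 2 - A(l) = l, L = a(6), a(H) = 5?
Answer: -10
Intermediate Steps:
L = 5
A(l) = 2 - l
E = 0 (E = 5*0 = 0)
E*(0*21) + A(12) = 0*(0*21) + (2 - 1*12) = 0*0 + (2 - 12) = 0 - 10 = -10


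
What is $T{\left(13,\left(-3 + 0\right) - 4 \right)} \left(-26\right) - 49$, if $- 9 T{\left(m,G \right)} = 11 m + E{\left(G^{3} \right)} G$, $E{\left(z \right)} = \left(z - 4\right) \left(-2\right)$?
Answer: $- \frac{123031}{9} \approx -13670.0$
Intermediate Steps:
$E{\left(z \right)} = 8 - 2 z$ ($E{\left(z \right)} = \left(-4 + z\right) \left(-2\right) = 8 - 2 z$)
$T{\left(m,G \right)} = - \frac{11 m}{9} - \frac{G \left(8 - 2 G^{3}\right)}{9}$ ($T{\left(m,G \right)} = - \frac{11 m + \left(8 - 2 G^{3}\right) G}{9} = - \frac{11 m + G \left(8 - 2 G^{3}\right)}{9} = - \frac{11 m}{9} - \frac{G \left(8 - 2 G^{3}\right)}{9}$)
$T{\left(13,\left(-3 + 0\right) - 4 \right)} \left(-26\right) - 49 = \left(\left(- \frac{11}{9}\right) 13 + \frac{2 \left(\left(-3 + 0\right) - 4\right) \left(-4 + \left(\left(-3 + 0\right) - 4\right)^{3}\right)}{9}\right) \left(-26\right) - 49 = \left(- \frac{143}{9} + \frac{2 \left(-3 - 4\right) \left(-4 + \left(-3 - 4\right)^{3}\right)}{9}\right) \left(-26\right) - 49 = \left(- \frac{143}{9} + \frac{2}{9} \left(-7\right) \left(-4 + \left(-7\right)^{3}\right)\right) \left(-26\right) - 49 = \left(- \frac{143}{9} + \frac{2}{9} \left(-7\right) \left(-4 - 343\right)\right) \left(-26\right) - 49 = \left(- \frac{143}{9} + \frac{2}{9} \left(-7\right) \left(-347\right)\right) \left(-26\right) - 49 = \left(- \frac{143}{9} + \frac{4858}{9}\right) \left(-26\right) - 49 = \frac{4715}{9} \left(-26\right) - 49 = - \frac{122590}{9} - 49 = - \frac{123031}{9}$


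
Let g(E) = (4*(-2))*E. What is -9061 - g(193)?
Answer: -7517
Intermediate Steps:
g(E) = -8*E
-9061 - g(193) = -9061 - (-8)*193 = -9061 - 1*(-1544) = -9061 + 1544 = -7517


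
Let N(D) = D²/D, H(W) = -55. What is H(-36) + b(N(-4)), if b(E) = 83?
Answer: 28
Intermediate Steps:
N(D) = D
H(-36) + b(N(-4)) = -55 + 83 = 28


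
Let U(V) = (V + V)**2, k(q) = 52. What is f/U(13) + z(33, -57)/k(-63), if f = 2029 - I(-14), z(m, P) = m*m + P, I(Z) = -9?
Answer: 7727/338 ≈ 22.861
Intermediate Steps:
z(m, P) = P + m**2 (z(m, P) = m**2 + P = P + m**2)
U(V) = 4*V**2 (U(V) = (2*V)**2 = 4*V**2)
f = 2038 (f = 2029 - 1*(-9) = 2029 + 9 = 2038)
f/U(13) + z(33, -57)/k(-63) = 2038/((4*13**2)) + (-57 + 33**2)/52 = 2038/((4*169)) + (-57 + 1089)*(1/52) = 2038/676 + 1032*(1/52) = 2038*(1/676) + 258/13 = 1019/338 + 258/13 = 7727/338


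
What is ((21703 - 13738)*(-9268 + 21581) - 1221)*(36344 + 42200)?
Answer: 7702953344256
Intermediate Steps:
((21703 - 13738)*(-9268 + 21581) - 1221)*(36344 + 42200) = (7965*12313 - 1221)*78544 = (98073045 - 1221)*78544 = 98071824*78544 = 7702953344256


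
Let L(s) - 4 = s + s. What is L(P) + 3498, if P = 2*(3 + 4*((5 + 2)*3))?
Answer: 3850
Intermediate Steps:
P = 174 (P = 2*(3 + 4*(7*3)) = 2*(3 + 4*21) = 2*(3 + 84) = 2*87 = 174)
L(s) = 4 + 2*s (L(s) = 4 + (s + s) = 4 + 2*s)
L(P) + 3498 = (4 + 2*174) + 3498 = (4 + 348) + 3498 = 352 + 3498 = 3850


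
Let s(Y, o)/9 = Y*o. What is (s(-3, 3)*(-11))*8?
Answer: 7128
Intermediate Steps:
s(Y, o) = 9*Y*o (s(Y, o) = 9*(Y*o) = 9*Y*o)
(s(-3, 3)*(-11))*8 = ((9*(-3)*3)*(-11))*8 = -81*(-11)*8 = 891*8 = 7128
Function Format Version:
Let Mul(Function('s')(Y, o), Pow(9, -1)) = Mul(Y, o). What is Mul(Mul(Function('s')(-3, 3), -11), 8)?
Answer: 7128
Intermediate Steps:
Function('s')(Y, o) = Mul(9, Y, o) (Function('s')(Y, o) = Mul(9, Mul(Y, o)) = Mul(9, Y, o))
Mul(Mul(Function('s')(-3, 3), -11), 8) = Mul(Mul(Mul(9, -3, 3), -11), 8) = Mul(Mul(-81, -11), 8) = Mul(891, 8) = 7128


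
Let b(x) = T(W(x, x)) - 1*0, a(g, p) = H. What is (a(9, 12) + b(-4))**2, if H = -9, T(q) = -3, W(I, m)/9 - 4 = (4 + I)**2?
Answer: 144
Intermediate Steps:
W(I, m) = 36 + 9*(4 + I)**2
a(g, p) = -9
b(x) = -3 (b(x) = -3 - 1*0 = -3 + 0 = -3)
(a(9, 12) + b(-4))**2 = (-9 - 3)**2 = (-12)**2 = 144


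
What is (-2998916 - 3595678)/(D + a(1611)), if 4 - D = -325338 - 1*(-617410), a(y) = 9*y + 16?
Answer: 6594594/277553 ≈ 23.760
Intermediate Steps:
a(y) = 16 + 9*y
D = -292068 (D = 4 - (-325338 - 1*(-617410)) = 4 - (-325338 + 617410) = 4 - 1*292072 = 4 - 292072 = -292068)
(-2998916 - 3595678)/(D + a(1611)) = (-2998916 - 3595678)/(-292068 + (16 + 9*1611)) = -6594594/(-292068 + (16 + 14499)) = -6594594/(-292068 + 14515) = -6594594/(-277553) = -6594594*(-1/277553) = 6594594/277553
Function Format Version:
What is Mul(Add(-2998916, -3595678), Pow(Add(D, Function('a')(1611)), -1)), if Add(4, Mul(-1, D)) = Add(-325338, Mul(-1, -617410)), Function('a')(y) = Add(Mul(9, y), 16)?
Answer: Rational(6594594, 277553) ≈ 23.760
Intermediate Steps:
Function('a')(y) = Add(16, Mul(9, y))
D = -292068 (D = Add(4, Mul(-1, Add(-325338, Mul(-1, -617410)))) = Add(4, Mul(-1, Add(-325338, 617410))) = Add(4, Mul(-1, 292072)) = Add(4, -292072) = -292068)
Mul(Add(-2998916, -3595678), Pow(Add(D, Function('a')(1611)), -1)) = Mul(Add(-2998916, -3595678), Pow(Add(-292068, Add(16, Mul(9, 1611))), -1)) = Mul(-6594594, Pow(Add(-292068, Add(16, 14499)), -1)) = Mul(-6594594, Pow(Add(-292068, 14515), -1)) = Mul(-6594594, Pow(-277553, -1)) = Mul(-6594594, Rational(-1, 277553)) = Rational(6594594, 277553)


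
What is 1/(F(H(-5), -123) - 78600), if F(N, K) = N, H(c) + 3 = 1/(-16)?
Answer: -16/1257649 ≈ -1.2722e-5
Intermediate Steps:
H(c) = -49/16 (H(c) = -3 + 1/(-16) = -3 - 1/16 = -49/16)
1/(F(H(-5), -123) - 78600) = 1/(-49/16 - 78600) = 1/(-1257649/16) = -16/1257649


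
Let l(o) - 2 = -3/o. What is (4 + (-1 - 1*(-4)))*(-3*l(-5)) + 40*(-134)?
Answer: -27073/5 ≈ -5414.6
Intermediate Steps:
l(o) = 2 - 3/o
(4 + (-1 - 1*(-4)))*(-3*l(-5)) + 40*(-134) = (4 + (-1 - 1*(-4)))*(-3*(2 - 3/(-5))) + 40*(-134) = (4 + (-1 + 4))*(-3*(2 - 3*(-⅕))) - 5360 = (4 + 3)*(-3*(2 + ⅗)) - 5360 = 7*(-3*13/5) - 5360 = 7*(-39/5) - 5360 = -273/5 - 5360 = -27073/5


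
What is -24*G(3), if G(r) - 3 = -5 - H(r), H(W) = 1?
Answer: 72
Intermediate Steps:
G(r) = -3 (G(r) = 3 + (-5 - 1*1) = 3 + (-5 - 1) = 3 - 6 = -3)
-24*G(3) = -24*(-3) = 72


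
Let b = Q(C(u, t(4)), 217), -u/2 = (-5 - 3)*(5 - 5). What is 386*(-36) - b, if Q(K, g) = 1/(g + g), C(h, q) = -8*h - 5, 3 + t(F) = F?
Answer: -6030865/434 ≈ -13896.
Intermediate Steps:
u = 0 (u = -2*(-5 - 3)*(5 - 5) = -(-16)*0 = -2*0 = 0)
t(F) = -3 + F
C(h, q) = -5 - 8*h
Q(K, g) = 1/(2*g)
b = 1/434 (b = (½)/217 = (½)*(1/217) = 1/434 ≈ 0.0023041)
386*(-36) - b = 386*(-36) - 1*1/434 = -13896 - 1/434 = -6030865/434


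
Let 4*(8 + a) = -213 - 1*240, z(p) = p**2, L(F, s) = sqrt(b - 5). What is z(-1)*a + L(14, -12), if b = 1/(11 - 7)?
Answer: -485/4 + I*sqrt(19)/2 ≈ -121.25 + 2.1795*I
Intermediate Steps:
b = 1/4 ≈ 0.25000
L(F, s) = I*sqrt(19)/2 (L(F, s) = sqrt(1/4 - 5) = sqrt(-19/4) = I*sqrt(19)/2)
a = -485/4 (a = -8 + (-213 - 1*240)/4 = -8 + (-213 - 240)/4 = -8 + (1/4)*(-453) = -8 - 453/4 = -485/4 ≈ -121.25)
z(-1)*a + L(14, -12) = (-1)**2*(-485/4) + I*sqrt(19)/2 = 1*(-485/4) + I*sqrt(19)/2 = -485/4 + I*sqrt(19)/2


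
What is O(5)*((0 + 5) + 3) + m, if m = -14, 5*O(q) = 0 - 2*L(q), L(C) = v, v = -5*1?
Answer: 2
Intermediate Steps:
v = -5
L(C) = -5
O(q) = 2 (O(q) = (0 - 2*(-5))/5 = (0 + 10)/5 = (⅕)*10 = 2)
O(5)*((0 + 5) + 3) + m = 2*((0 + 5) + 3) - 14 = 2*(5 + 3) - 14 = 2*8 - 14 = 16 - 14 = 2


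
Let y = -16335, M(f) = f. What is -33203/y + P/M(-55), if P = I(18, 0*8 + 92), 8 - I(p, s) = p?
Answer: 36173/16335 ≈ 2.2144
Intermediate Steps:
I(p, s) = 8 - p
P = -10 (P = 8 - 1*18 = 8 - 18 = -10)
-33203/y + P/M(-55) = -33203/(-16335) - 10/(-55) = -33203*(-1/16335) - 10*(-1/55) = 33203/16335 + 2/11 = 36173/16335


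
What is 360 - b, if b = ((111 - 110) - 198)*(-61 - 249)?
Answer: -60710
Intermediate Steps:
b = 61070 (b = (1 - 198)*(-310) = -197*(-310) = 61070)
360 - b = 360 - 1*61070 = 360 - 61070 = -60710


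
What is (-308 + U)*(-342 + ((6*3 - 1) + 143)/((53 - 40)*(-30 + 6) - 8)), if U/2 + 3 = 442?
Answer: -195225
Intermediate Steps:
U = 878 (U = -6 + 2*442 = -6 + 884 = 878)
(-308 + U)*(-342 + ((6*3 - 1) + 143)/((53 - 40)*(-30 + 6) - 8)) = (-308 + 878)*(-342 + ((6*3 - 1) + 143)/((53 - 40)*(-30 + 6) - 8)) = 570*(-342 + ((18 - 1) + 143)/(13*(-24) - 8)) = 570*(-342 + (17 + 143)/(-312 - 8)) = 570*(-342 + 160/(-320)) = 570*(-342 + 160*(-1/320)) = 570*(-342 - ½) = 570*(-685/2) = -195225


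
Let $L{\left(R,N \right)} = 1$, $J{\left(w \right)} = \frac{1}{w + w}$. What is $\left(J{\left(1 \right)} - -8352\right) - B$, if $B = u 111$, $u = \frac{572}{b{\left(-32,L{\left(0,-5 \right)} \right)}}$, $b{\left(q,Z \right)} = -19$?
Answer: $\frac{444379}{38} \approx 11694.0$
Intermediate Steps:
$J{\left(w \right)} = \frac{1}{2 w}$
$u = - \frac{572}{19}$ ($u = \frac{572}{-19} = 572 \left(- \frac{1}{19}\right) = - \frac{572}{19} \approx -30.105$)
$B = - \frac{63492}{19}$ ($B = \left(- \frac{572}{19}\right) 111 = - \frac{63492}{19} \approx -3341.7$)
$\left(J{\left(1 \right)} - -8352\right) - B = \left(\frac{1}{2 \cdot 1} - -8352\right) - - \frac{63492}{19} = \left(\frac{1}{2} \cdot 1 + 8352\right) + \frac{63492}{19} = \left(\frac{1}{2} + 8352\right) + \frac{63492}{19} = \frac{16705}{2} + \frac{63492}{19} = \frac{444379}{38}$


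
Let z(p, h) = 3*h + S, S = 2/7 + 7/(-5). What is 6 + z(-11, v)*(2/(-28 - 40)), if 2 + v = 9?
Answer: 3222/595 ≈ 5.4151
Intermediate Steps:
v = 7 (v = -2 + 9 = 7)
S = -39/35 (S = 2*(1/7) + 7*(-1/5) = 2/7 - 7/5 = -39/35 ≈ -1.1143)
z(p, h) = -39/35 + 3*h (z(p, h) = 3*h - 39/35 = -39/35 + 3*h)
6 + z(-11, v)*(2/(-28 - 40)) = 6 + (-39/35 + 3*7)*(2/(-28 - 40)) = 6 + (-39/35 + 21)*(2/(-68)) = 6 + 696*(2*(-1/68))/35 = 6 + (696/35)*(-1/34) = 6 - 348/595 = 3222/595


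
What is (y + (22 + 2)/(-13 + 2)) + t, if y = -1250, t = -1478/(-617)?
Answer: -8482300/6787 ≈ -1249.8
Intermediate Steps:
t = 1478/617 (t = -1478*(-1/617) = 1478/617 ≈ 2.3955)
(y + (22 + 2)/(-13 + 2)) + t = (-1250 + (22 + 2)/(-13 + 2)) + 1478/617 = (-1250 + 24/(-11)) + 1478/617 = (-1250 + 24*(-1/11)) + 1478/617 = (-1250 - 24/11) + 1478/617 = -13774/11 + 1478/617 = -8482300/6787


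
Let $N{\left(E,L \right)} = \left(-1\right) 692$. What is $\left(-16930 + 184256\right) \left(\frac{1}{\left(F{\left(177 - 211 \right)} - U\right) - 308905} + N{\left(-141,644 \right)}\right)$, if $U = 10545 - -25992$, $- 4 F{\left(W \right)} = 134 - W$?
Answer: $- \frac{20001725784927}{172742} \approx -1.1579 \cdot 10^{8}$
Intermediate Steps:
$F{\left(W \right)} = - \frac{67}{2} + \frac{W}{4}$ ($F{\left(W \right)} = - \frac{134 - W}{4} = - \frac{67}{2} + \frac{W}{4}$)
$N{\left(E,L \right)} = -692$
$U = 36537$ ($U = 10545 + 25992 = 36537$)
$\left(-16930 + 184256\right) \left(\frac{1}{\left(F{\left(177 - 211 \right)} - U\right) - 308905} + N{\left(-141,644 \right)}\right) = \left(-16930 + 184256\right) \left(\frac{1}{\left(\left(- \frac{67}{2} + \frac{177 - 211}{4}\right) - 36537\right) - 308905} - 692\right) = 167326 \left(\frac{1}{\left(\left(- \frac{67}{2} + \frac{1}{4} \left(-34\right)\right) - 36537\right) - 308905} - 692\right) = 167326 \left(\frac{1}{\left(\left(- \frac{67}{2} - \frac{17}{2}\right) - 36537\right) - 308905} - 692\right) = 167326 \left(\frac{1}{\left(-42 - 36537\right) - 308905} - 692\right) = 167326 \left(\frac{1}{-36579 - 308905} - 692\right) = 167326 \left(\frac{1}{-345484} - 692\right) = 167326 \left(- \frac{1}{345484} - 692\right) = 167326 \left(- \frac{239074929}{345484}\right) = - \frac{20001725784927}{172742}$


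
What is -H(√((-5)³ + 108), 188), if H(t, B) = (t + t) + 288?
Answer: -288 - 2*I*√17 ≈ -288.0 - 8.2462*I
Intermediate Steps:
H(t, B) = 288 + 2*t (H(t, B) = 2*t + 288 = 288 + 2*t)
-H(√((-5)³ + 108), 188) = -(288 + 2*√((-5)³ + 108)) = -(288 + 2*√(-125 + 108)) = -(288 + 2*√(-17)) = -(288 + 2*(I*√17)) = -(288 + 2*I*√17) = -288 - 2*I*√17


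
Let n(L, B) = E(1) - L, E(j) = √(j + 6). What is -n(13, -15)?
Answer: 13 - √7 ≈ 10.354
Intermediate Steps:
E(j) = √(6 + j)
n(L, B) = √7 - L (n(L, B) = √(6 + 1) - L = √7 - L)
-n(13, -15) = -(√7 - 1*13) = -(√7 - 13) = -(-13 + √7) = 13 - √7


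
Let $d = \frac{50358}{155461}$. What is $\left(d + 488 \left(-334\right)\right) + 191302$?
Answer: $\frac{4401151268}{155461} \approx 28310.0$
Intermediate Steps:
$d = \frac{50358}{155461}$ ($d = 50358 \cdot \frac{1}{155461} = \frac{50358}{155461} \approx 0.32393$)
$\left(d + 488 \left(-334\right)\right) + 191302 = \left(\frac{50358}{155461} + 488 \left(-334\right)\right) + 191302 = \left(\frac{50358}{155461} - 162992\right) + 191302 = - \frac{25338848954}{155461} + 191302 = \frac{4401151268}{155461}$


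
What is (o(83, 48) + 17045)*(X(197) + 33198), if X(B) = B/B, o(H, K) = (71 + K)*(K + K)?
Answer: 945142331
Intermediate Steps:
o(H, K) = 2*K*(71 + K) (o(H, K) = (71 + K)*(2*K) = 2*K*(71 + K))
X(B) = 1
(o(83, 48) + 17045)*(X(197) + 33198) = (2*48*(71 + 48) + 17045)*(1 + 33198) = (2*48*119 + 17045)*33199 = (11424 + 17045)*33199 = 28469*33199 = 945142331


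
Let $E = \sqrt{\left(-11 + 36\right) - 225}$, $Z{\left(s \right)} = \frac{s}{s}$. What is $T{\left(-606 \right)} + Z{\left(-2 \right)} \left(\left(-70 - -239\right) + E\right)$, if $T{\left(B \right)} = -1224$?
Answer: $-1055 + 10 i \sqrt{2} \approx -1055.0 + 14.142 i$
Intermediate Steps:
$Z{\left(s \right)} = 1$
$E = 10 i \sqrt{2}$ ($E = \sqrt{25 - 225} = \sqrt{-200} = 10 i \sqrt{2} \approx 14.142 i$)
$T{\left(-606 \right)} + Z{\left(-2 \right)} \left(\left(-70 - -239\right) + E\right) = -1224 + 1 \left(\left(-70 - -239\right) + 10 i \sqrt{2}\right) = -1224 + 1 \left(\left(-70 + 239\right) + 10 i \sqrt{2}\right) = -1224 + 1 \left(169 + 10 i \sqrt{2}\right) = -1224 + \left(169 + 10 i \sqrt{2}\right) = -1055 + 10 i \sqrt{2}$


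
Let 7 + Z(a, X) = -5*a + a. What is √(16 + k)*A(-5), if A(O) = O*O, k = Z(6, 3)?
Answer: 25*I*√15 ≈ 96.825*I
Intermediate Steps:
Z(a, X) = -7 - 4*a (Z(a, X) = -7 + (-5*a + a) = -7 - 4*a)
k = -31 (k = -7 - 4*6 = -7 - 24 = -31)
A(O) = O²
√(16 + k)*A(-5) = √(16 - 31)*(-5)² = √(-15)*25 = (I*√15)*25 = 25*I*√15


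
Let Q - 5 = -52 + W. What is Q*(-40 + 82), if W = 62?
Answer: 630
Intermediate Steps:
Q = 15 (Q = 5 + (-52 + 62) = 5 + 10 = 15)
Q*(-40 + 82) = 15*(-40 + 82) = 15*42 = 630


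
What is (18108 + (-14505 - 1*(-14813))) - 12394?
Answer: 6022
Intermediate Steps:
(18108 + (-14505 - 1*(-14813))) - 12394 = (18108 + (-14505 + 14813)) - 12394 = (18108 + 308) - 12394 = 18416 - 12394 = 6022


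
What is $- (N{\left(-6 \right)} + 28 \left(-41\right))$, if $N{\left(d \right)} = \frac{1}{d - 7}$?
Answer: $\frac{14925}{13} \approx 1148.1$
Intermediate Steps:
$N{\left(d \right)} = \frac{1}{-7 + d}$
$- (N{\left(-6 \right)} + 28 \left(-41\right)) = - (\frac{1}{-7 - 6} + 28 \left(-41\right)) = - (\frac{1}{-13} - 1148) = - (- \frac{1}{13} - 1148) = \left(-1\right) \left(- \frac{14925}{13}\right) = \frac{14925}{13}$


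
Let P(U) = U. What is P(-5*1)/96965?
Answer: -1/19393 ≈ -5.1565e-5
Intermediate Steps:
P(-5*1)/96965 = -5*1/96965 = -1/19393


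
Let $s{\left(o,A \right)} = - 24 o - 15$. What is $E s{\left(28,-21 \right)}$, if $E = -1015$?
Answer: $697305$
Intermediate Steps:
$s{\left(o,A \right)} = -15 - 24 o$
$E s{\left(28,-21 \right)} = - 1015 \left(-15 - 672\right) = \left(-1015\right) \left(-687\right) = 697305$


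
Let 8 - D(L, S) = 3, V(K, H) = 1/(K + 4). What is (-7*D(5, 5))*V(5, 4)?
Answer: -35/9 ≈ -3.8889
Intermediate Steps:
V(K, H) = 1/(4 + K)
D(L, S) = 5 (D(L, S) = 8 - 1*3 = 8 - 3 = 5)
(-7*D(5, 5))*V(5, 4) = (-7*5)/(4 + 5) = -35/9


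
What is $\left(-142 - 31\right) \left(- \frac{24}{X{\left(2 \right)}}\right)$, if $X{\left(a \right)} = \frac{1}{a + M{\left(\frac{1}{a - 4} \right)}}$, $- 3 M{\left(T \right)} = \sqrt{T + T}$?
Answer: $8304 - 1384 i \approx 8304.0 - 1384.0 i$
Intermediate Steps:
$M{\left(T \right)} = - \frac{\sqrt{2} \sqrt{T}}{3}$ ($M{\left(T \right)} = - \frac{\sqrt{T + T}}{3} = - \frac{\sqrt{2 T}}{3} = - \frac{\sqrt{2} \sqrt{T}}{3}$)
$X{\left(a \right)} = \frac{1}{a - \frac{\sqrt{2} \sqrt{\frac{1}{-4 + a}}}{3}}$ ($X{\left(a \right)} = \frac{1}{a - \frac{\sqrt{2} \sqrt{\frac{1}{a - 4}}}{3}} = \frac{1}{a - \frac{\sqrt{2} \sqrt{\frac{1}{-4 + a}}}{3}}$)
$\left(-142 - 31\right) \left(- \frac{24}{X{\left(2 \right)}}\right) = \left(-142 - 31\right) \left(- \frac{24}{3 \frac{1}{3 \cdot 2 - \sqrt{2} \sqrt{\frac{1}{-4 + 2}}}}\right) = \left(-142 - 31\right) \left(- \frac{24}{3 \frac{1}{6 - \sqrt{2} \sqrt{\frac{1}{-2}}}}\right) = \left(-142 - 31\right) \left(- \frac{24}{3 \frac{1}{6 - \sqrt{2} \sqrt{- \frac{1}{2}}}}\right) = - 173 \left(- \frac{24}{3 \frac{1}{6 - \sqrt{2} \frac{i \sqrt{2}}{2}}}\right) = - 173 \left(- \frac{24}{3 \frac{1}{6 - i}}\right) = - 173 \left(- \frac{24}{3 \frac{6 + i}{37}}\right) = - 173 \left(- \frac{24}{\frac{3}{37} \left(6 + i\right)}\right) = - 173 \left(- 24 \left(2 - \frac{i}{3}\right)\right) = - 173 \left(-48 + 8 i\right) = 8304 - 1384 i$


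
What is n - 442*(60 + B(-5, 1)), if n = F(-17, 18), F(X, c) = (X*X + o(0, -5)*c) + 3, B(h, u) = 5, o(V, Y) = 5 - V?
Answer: -28348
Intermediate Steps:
F(X, c) = 3 + X**2 + 5*c (F(X, c) = (X*X + (5 - 1*0)*c) + 3 = (X**2 + (5 + 0)*c) + 3 = (X**2 + 5*c) + 3 = 3 + X**2 + 5*c)
n = 382 (n = 3 + (-17)**2 + 5*18 = 3 + 289 + 90 = 382)
n - 442*(60 + B(-5, 1)) = 382 - 442*(60 + 5) = 382 - 442*65 = 382 - 28730 = -28348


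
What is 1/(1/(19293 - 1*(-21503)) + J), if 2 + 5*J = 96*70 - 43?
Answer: 40796/54462661 ≈ 0.00074906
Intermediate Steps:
J = 1335 (J = -2/5 + (96*70 - 43)/5 = -2/5 + (6720 - 43)/5 = -2/5 + (1/5)*6677 = -2/5 + 6677/5 = 1335)
1/(1/(19293 - 1*(-21503)) + J) = 1/(1/(19293 - 1*(-21503)) + 1335) = 1/(1/(19293 + 21503) + 1335) = 1/(1/40796 + 1335) = 1/(54462661/40796) = 40796/54462661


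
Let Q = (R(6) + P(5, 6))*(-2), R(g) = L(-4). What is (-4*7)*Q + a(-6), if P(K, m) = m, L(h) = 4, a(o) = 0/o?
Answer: 560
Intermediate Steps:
a(o) = 0
R(g) = 4
Q = -20 (Q = (4 + 6)*(-2) = 10*(-2) = -20)
(-4*7)*Q + a(-6) = -4*7*(-20) + 0 = -28*(-20) + 0 = 560 + 0 = 560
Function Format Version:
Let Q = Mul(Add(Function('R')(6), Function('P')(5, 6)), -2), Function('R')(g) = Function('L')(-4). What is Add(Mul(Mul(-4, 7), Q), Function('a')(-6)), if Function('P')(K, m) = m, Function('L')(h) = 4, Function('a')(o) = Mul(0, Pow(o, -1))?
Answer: 560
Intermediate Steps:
Function('a')(o) = 0
Function('R')(g) = 4
Q = -20 (Q = Mul(Add(4, 6), -2) = Mul(10, -2) = -20)
Add(Mul(Mul(-4, 7), Q), Function('a')(-6)) = Add(Mul(Mul(-4, 7), -20), 0) = Add(Mul(-28, -20), 0) = Add(560, 0) = 560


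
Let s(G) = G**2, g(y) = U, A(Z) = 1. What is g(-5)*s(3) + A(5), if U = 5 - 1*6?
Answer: -8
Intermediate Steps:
U = -1 (U = 5 - 6 = -1)
g(y) = -1
g(-5)*s(3) + A(5) = -1*3**2 + 1 = -1*9 + 1 = -9 + 1 = -8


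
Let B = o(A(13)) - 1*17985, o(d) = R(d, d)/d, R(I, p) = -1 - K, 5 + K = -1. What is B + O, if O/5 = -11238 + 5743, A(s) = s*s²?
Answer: -99875615/2197 ≈ -45460.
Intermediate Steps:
K = -6 (K = -5 - 1 = -6)
A(s) = s³
R(I, p) = 5 (R(I, p) = -1 - 1*(-6) = -1 + 6 = 5)
o(d) = 5/d
O = -27475 (O = 5*(-11238 + 5743) = 5*(-5495) = -27475)
B = -39513040/2197 (B = 5/(13³) - 1*17985 = 5/2197 - 17985 = -39513040/2197 ≈ -17985.)
B + O = -39513040/2197 - 27475 = -99875615/2197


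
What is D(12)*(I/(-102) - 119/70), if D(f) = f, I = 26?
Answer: -1994/85 ≈ -23.459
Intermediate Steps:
D(12)*(I/(-102) - 119/70) = 12*(26/(-102) - 119/70) = 12*(26*(-1/102) - 119*1/70) = 12*(-13/51 - 17/10) = 12*(-997/510) = -1994/85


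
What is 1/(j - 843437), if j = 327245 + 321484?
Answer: -1/194708 ≈ -5.1359e-6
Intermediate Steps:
j = 648729
1/(j - 843437) = 1/(648729 - 843437) = 1/(-194708) = -1/194708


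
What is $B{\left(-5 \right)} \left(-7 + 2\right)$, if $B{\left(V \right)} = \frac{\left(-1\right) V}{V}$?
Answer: $5$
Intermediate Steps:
$B{\left(V \right)} = -1$
$B{\left(-5 \right)} \left(-7 + 2\right) = - (-7 + 2) = \left(-1\right) \left(-5\right) = 5$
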